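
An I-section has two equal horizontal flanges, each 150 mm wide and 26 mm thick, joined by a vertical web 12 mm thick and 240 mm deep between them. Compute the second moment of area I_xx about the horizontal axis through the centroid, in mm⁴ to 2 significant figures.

Treat the section as a set of non-overlapping primitives; coordinates are from the bounding-box lower-left.
Bottom flange: 150 × 26, A = 3 900 mm², y = 13 mm, Ī = 219 700 mm⁴.
Web: 12 × 240, A = 2 880 mm², y = 146 mm, Ī = 13 824 000 mm⁴.
Top flange: 150 × 26, A = 3 900 mm², y = 279 mm, Ī = 219 700 mm⁴.
By symmetry the centroid is at mid-height, ȳ = 146 mm.
Transfer each piece to the horizontal axis through the centroid using Ī + A·d² with d = y − 146:
  bottom flange: d = -133 mm → contributes +69 206 800 mm⁴
  web: d = 0 mm → contributes +13 824 000 mm⁴
  top flange: d = 133 mm → contributes +69 206 800 mm⁴
Total I = 152 237 600 mm⁴.

I_xx ≈ 1.5 × 10⁸ mm⁴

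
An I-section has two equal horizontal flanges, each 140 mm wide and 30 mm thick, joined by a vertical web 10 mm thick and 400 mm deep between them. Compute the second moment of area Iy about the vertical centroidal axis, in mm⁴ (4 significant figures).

Treat the section as a set of non-overlapping primitives; coordinates are from the bounding-box lower-left.
Bottom flange: 140 × 30, A = 4 200 mm², x = 70 mm, Ī = 6 860 000 mm⁴.
Web: 10 × 400, A = 4 000 mm², x = 70 mm, Ī = 33333.3 mm⁴.
Top flange: 140 × 30, A = 4 200 mm², x = 70 mm, Ī = 6 860 000 mm⁴.
By symmetry the centroid is at mid-width, x̄ = 70 mm.
All pieces are centred on the vertical centroidal axis, so I = ΣĪ = 13 753 333 mm⁴.

Iy ≈ 1.375 × 10⁷ mm⁴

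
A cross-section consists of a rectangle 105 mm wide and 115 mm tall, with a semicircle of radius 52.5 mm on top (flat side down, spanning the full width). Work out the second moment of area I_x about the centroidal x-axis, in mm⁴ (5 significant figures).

Split into non-overlapping primitives; take the origin at the lower-left of the bounding box.
Rectangular body: 105 × 115, A = 12 075 mm², y = 57.5 mm, Ī = 13 307 656 mm⁴.
Semicircular cap: semicircle r = 52.5, A = 4329.507 mm², y = 137.2817 mm, Ī = 833814.2 mm⁴.
Centroid: ȳ = ΣA·y / ΣA = 78.55613 mm.
Transfer each piece to the centroidal x-axis using Ī + A·d² with d = y − 78.55613:
  rectangular body: d = -21.05613 mm → contributes +18 661 235 mm⁴
  semicircular cap: d = 58.72556 mm → contributes +15 764 951 mm⁴
Total I = 34 426 186 mm⁴.

I_x ≈ 3.4426 × 10⁷ mm⁴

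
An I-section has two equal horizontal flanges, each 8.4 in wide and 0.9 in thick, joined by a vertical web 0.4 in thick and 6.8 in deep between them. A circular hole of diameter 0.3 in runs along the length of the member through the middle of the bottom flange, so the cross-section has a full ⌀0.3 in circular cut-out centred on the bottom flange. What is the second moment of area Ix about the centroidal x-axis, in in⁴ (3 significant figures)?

Break the section into simple shapes (no overlaps), measuring from the bottom-left corner of the bounding box.
Bottom flange: 8.4 × 0.9, A = 7.56 in², y = 0.45 in, Ī = 0.5103 in⁴.
Web: 0.4 × 6.8, A = 2.72 in², y = 4.3 in, Ī = 10.481 in⁴.
Top flange: 8.4 × 0.9, A = 7.56 in², y = 8.15 in, Ī = 0.5103 in⁴.
Hole (subtracted): ⌀0.3, A = 0.070686 in², y = 0.45 in, Ī = 0.00039761 in⁴.
Centroid: ȳ = ΣA·y / ΣA = 4.3153 in.
Transfer each piece to the centroidal x-axis using Ī + A·d² with d = y − 4.3153:
  bottom flange: d = -3.8653 in → contributes +113.46 in⁴
  web: d = -0.015315 in → contributes +10.482 in⁴
  top flange: d = 3.8347 in → contributes +111.68 in⁴
  hole: d = -3.8653 in → contributes −1.0565 in⁴
Total I = 234.57 in⁴.

Ix ≈ 235 in⁴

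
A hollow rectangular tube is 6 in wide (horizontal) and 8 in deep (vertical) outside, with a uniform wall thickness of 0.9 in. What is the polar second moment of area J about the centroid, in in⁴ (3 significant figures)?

J ≈ 278 in⁴

Break the section into simple shapes (no overlaps), measuring from the bottom-left corner of the bounding box.
Outer rectangle: 6 × 8, A = 48 in², y = 4 in, Ī = 256 in⁴.
Inner void (subtracted): 4.2 × 6.2, A = 26.04 in², y = 4 in, Ī = 83.415 in⁴.
By symmetry the centroid is at mid-height, ȳ = 4 in.
All pieces are centred on the centroidal x-axis, so I = ΣĪ (holes subtracted) = 172.59 in⁴.
Repeating about the centroidal y-axis gives I_y = 105.72 in⁴.
Polar second moment: J = I_x + I_y = 278.31 in⁴.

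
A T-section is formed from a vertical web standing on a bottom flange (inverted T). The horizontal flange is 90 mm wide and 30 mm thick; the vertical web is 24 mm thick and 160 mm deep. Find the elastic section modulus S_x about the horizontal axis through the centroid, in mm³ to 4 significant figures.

Treat the section as a set of non-overlapping primitives; coordinates are from the bounding-box lower-left.
Flange: 90 × 30, A = 2 700 mm², y = 15 mm, Ī = 202 500 mm⁴.
Web: 24 × 160, A = 3 840 mm², y = 110 mm, Ī = 8 192 000 mm⁴.
Centroid: ȳ = ΣA·y / ΣA = 70.7798 mm.
Transfer each piece to the horizontal axis through the centroid using Ī + A·d² with d = y − 70.7798:
  flange: d = -55.7798 mm → contributes +8 603 247 mm⁴
  web: d = 39.2202 mm → contributes +14 098 776 mm⁴
Total I = 22 702 023 mm⁴.
Extreme fibre distance c = 119.22 mm; S = I/c = 190 421 mm³.

S_x ≈ 1.904 × 10⁵ mm³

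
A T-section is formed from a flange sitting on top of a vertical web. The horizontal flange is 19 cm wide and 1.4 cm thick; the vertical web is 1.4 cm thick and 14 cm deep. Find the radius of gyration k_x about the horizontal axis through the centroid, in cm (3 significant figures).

Treat the section as a set of non-overlapping primitives; coordinates are from the bounding-box lower-left.
Flange: 19 × 1.4, A = 26.6 cm², y = 14.7 cm, Ī = 4.3447 cm⁴.
Web: 1.4 × 14, A = 19.6 cm², y = 7 cm, Ī = 320.13 cm⁴.
Centroid: ȳ = ΣA·y / ΣA = 11.433 cm.
Transfer each piece to the horizontal axis through the centroid using Ī + A·d² with d = y − 11.433:
  flange: d = 3.2667 cm → contributes +288.2 cm⁴
  web: d = -4.4333 cm → contributes +705.36 cm⁴
Total I = 993.56 cm⁴.
Radius of gyration: k = √(I/A) = √(993.56 / 46.2) = 4.6374 cm.

k_x ≈ 4.64 cm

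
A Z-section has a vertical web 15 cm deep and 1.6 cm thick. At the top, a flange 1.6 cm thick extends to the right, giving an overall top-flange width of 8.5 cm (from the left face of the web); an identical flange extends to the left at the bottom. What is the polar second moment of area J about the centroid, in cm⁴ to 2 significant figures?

J ≈ 1900 cm⁴

Split into non-overlapping primitives; take the origin at the lower-left of the bounding box.
Web: 1.6 × 15, A = 24 cm², y = 7.5 cm, Ī = 450 cm⁴.
Top flange (beyond web): 6.9 × 1.6, A = 11.04 cm², y = 14.2 cm, Ī = 2.355 cm⁴.
Bottom flange (beyond web): 6.9 × 1.6, A = 11.04 cm², y = 0.8 cm, Ī = 2.355 cm⁴.
Centroid: ȳ = ΣA·y / ΣA = 7.5 cm.
Transfer each piece to the centroidal x-axis using Ī + A·d² with d = y − 7.5:
  web: d = 0 cm → contributes +450 cm⁴
  top flange (beyond web): d = 6.7 cm → contributes +497.9 cm⁴
  bottom flange (beyond web): d = -6.7 cm → contributes +497.9 cm⁴
Total I = 1 446 cm⁴.
For the y-axis: x̄ = 7.7 cm.
Repeating about the centroidal y-axis gives I_y = 491.5 cm⁴.
Polar second moment: J = I_x + I_y = 1 937 cm⁴.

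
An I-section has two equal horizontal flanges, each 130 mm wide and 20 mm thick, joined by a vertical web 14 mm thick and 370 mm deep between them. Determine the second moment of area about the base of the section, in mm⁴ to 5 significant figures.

I_base ≈ 6.9322 × 10⁸ mm⁴

Treat the section as a set of non-overlapping primitives; coordinates are from the bounding-box lower-left.
Bottom flange: 130 × 20, A = 2 600 mm², y = 10 mm, Ī = 86666.67 mm⁴.
Web: 14 × 370, A = 5 180 mm², y = 205 mm, Ī = 59 095 167 mm⁴.
Top flange: 130 × 20, A = 2 600 mm², y = 400 mm, Ī = 86666.67 mm⁴.
Transfer each piece to a horizontal axis along the bottom face using Ī + A·d² with d = y − 0:
  bottom flange: d = 10 mm → contributes +346666.7 mm⁴
  web: d = 205 mm → contributes +276 784 667 mm⁴
  top flange: d = 400 mm → contributes +416 086 667 mm⁴
Total I = 693 218 000 mm⁴.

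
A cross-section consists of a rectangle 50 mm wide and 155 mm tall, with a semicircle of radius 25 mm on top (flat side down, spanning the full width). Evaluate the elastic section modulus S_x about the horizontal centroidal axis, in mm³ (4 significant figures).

Decompose the section into non-overlapping parts with the origin at the bottom-left of its bounding rectangle.
Rectangular body: 50 × 155, A = 7 750 mm², y = 77.5 mm, Ī = 15 516 146 mm⁴.
Semicircular cap: semicircle r = 25, A = 981.748 mm², y = 165.61 mm, Ī = 42873.8 mm⁴.
Centroid: ȳ = ΣA·y / ΣA = 87.4066 mm.
Transfer each piece to the horizontal centroidal axis using Ī + A·d² with d = y − 87.4066:
  rectangular body: d = -9.90662 mm → contributes +16 276 740 mm⁴
  semicircular cap: d = 78.2037 mm → contributes +6 047 066 mm⁴
Total I = 22 323 806 mm⁴.
Extreme fibre distance c = 92.5934 mm; S = I/c = 241 095 mm³.

S_x ≈ 2.411 × 10⁵ mm³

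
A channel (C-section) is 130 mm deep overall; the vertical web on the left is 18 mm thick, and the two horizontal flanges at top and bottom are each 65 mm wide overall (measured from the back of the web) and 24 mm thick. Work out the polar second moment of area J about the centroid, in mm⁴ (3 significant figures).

J ≈ 1.14 × 10⁷ mm⁴

Treat the section as a set of non-overlapping primitives; coordinates are from the bounding-box lower-left.
Web: 18 × 130, A = 2 340 mm², y = 65 mm, Ī = 3 295 500 mm⁴.
Top flange (beyond web): 47 × 24, A = 1 128 mm², y = 118 mm, Ī = 54 144 mm⁴.
Bottom flange (beyond web): 47 × 24, A = 1 128 mm², y = 12 mm, Ī = 54 144 mm⁴.
By symmetry the centroid is at mid-height, ȳ = 65 mm.
Transfer each piece to the centroidal x-axis using Ī + A·d² with d = y − 65:
  web: d = 0 mm → contributes +3 295 500 mm⁴
  top flange (beyond web): d = 53 mm → contributes +3 222 696 mm⁴
  bottom flange (beyond web): d = -53 mm → contributes +3 222 696 mm⁴
Total I = 9 740 892 mm⁴.
For the y-axis: x̄ = 24.953 mm.
Repeating about the centroidal y-axis gives I_y = 1 691 698 mm⁴.
Polar second moment: J = I_x + I_y = 11 432 590 mm⁴.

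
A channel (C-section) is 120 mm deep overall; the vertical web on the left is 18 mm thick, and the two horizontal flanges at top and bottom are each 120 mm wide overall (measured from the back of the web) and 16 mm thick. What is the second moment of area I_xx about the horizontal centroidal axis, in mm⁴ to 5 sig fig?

I_xx ≈ 1.1487 × 10⁷ mm⁴

Split into non-overlapping primitives; take the origin at the lower-left of the bounding box.
Web: 18 × 120, A = 2 160 mm², y = 60 mm, Ī = 2 592 000 mm⁴.
Top flange (beyond web): 102 × 16, A = 1 632 mm², y = 112 mm, Ī = 34 816 mm⁴.
Bottom flange (beyond web): 102 × 16, A = 1 632 mm², y = 8 mm, Ī = 34 816 mm⁴.
By symmetry the centroid is at mid-height, ȳ = 60 mm.
Transfer each piece to the horizontal centroidal axis using Ī + A·d² with d = y − 60:
  web: d = 0 mm → contributes +2 592 000 mm⁴
  top flange (beyond web): d = 52 mm → contributes +4 447 744 mm⁴
  bottom flange (beyond web): d = -52 mm → contributes +4 447 744 mm⁴
Total I = 11 487 488 mm⁴.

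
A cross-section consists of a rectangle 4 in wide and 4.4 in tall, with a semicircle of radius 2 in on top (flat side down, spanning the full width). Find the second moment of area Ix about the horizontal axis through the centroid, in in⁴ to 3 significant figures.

Ix ≈ 73.2 in⁴

Decompose the section into non-overlapping parts with the origin at the bottom-left of its bounding rectangle.
Rectangular body: 4 × 4.4, A = 17.6 in², y = 2.2 in, Ī = 28.395 in⁴.
Semicircular cap: semicircle r = 2, A = 6.2832 in², y = 5.2488 in, Ī = 1.7561 in⁴.
Centroid: ȳ = ΣA·y / ΣA = 3.0021 in.
Transfer each piece to the horizontal axis through the centroid using Ī + A·d² with d = y − 3.0021:
  rectangular body: d = -0.80208 in → contributes +39.717 in⁴
  semicircular cap: d = 2.2467 in → contributes +33.473 in⁴
Total I = 73.19 in⁴.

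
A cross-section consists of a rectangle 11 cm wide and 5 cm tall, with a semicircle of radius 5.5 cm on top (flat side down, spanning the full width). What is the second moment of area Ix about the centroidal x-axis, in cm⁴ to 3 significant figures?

Treat the section as a set of non-overlapping primitives; coordinates are from the bounding-box lower-left.
Rectangular body: 11 × 5, A = 55 cm², y = 2.5 cm, Ī = 114.58 cm⁴.
Semicircular cap: semicircle r = 5.5, A = 47.517 cm², y = 7.3343 cm, Ī = 100.43 cm⁴.
Centroid: ȳ = ΣA·y / ΣA = 4.7407 cm.
Transfer each piece to the centroidal x-axis using Ī + A·d² with d = y − 4.7407:
  rectangular body: d = -2.2407 cm → contributes +390.72 cm⁴
  semicircular cap: d = 2.5936 cm → contributes +420.06 cm⁴
Total I = 810.78 cm⁴.

Ix ≈ 811 cm⁴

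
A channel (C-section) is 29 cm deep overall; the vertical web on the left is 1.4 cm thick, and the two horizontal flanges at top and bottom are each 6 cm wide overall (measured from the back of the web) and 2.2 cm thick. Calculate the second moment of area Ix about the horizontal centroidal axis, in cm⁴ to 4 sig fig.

Ix ≈ 6488 cm⁴

Break the section into simple shapes (no overlaps), measuring from the bottom-left corner of the bounding box.
Web: 1.4 × 29, A = 40.6 cm², y = 14.5 cm, Ī = 2845.38 cm⁴.
Top flange (beyond web): 4.6 × 2.2, A = 10.12 cm², y = 27.9 cm, Ī = 4.08173 cm⁴.
Bottom flange (beyond web): 4.6 × 2.2, A = 10.12 cm², y = 1.1 cm, Ī = 4.08173 cm⁴.
By symmetry the centroid is at mid-height, ȳ = 14.5 cm.
Transfer each piece to the horizontal centroidal axis using Ī + A·d² with d = y − 14.5:
  web: d = 0 cm → contributes +2845.38 cm⁴
  top flange (beyond web): d = 13.4 cm → contributes +1821.23 cm⁴
  bottom flange (beyond web): d = -13.4 cm → contributes +1821.23 cm⁴
Total I = 6487.84 cm⁴.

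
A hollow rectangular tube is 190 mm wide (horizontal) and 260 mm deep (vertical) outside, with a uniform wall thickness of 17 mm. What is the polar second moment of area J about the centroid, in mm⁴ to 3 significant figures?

J ≈ 2.05 × 10⁸ mm⁴

Split into non-overlapping primitives; take the origin at the lower-left of the bounding box.
Outer rectangle: 190 × 260, A = 49 400 mm², y = 130 mm, Ī = 278 286 667 mm⁴.
Inner void (subtracted): 156 × 226, A = 35 256 mm², y = 130 mm, Ī = 150 061 288 mm⁴.
By symmetry the centroid is at mid-height, ȳ = 130 mm.
All pieces are centred on the centroidal x-axis, so I = ΣĪ (holes subtracted) = 128 225 379 mm⁴.
Repeating about the centroidal y-axis gives I_y = 77 112 499 mm⁴.
Polar second moment: J = I_x + I_y = 205 337 877 mm⁴.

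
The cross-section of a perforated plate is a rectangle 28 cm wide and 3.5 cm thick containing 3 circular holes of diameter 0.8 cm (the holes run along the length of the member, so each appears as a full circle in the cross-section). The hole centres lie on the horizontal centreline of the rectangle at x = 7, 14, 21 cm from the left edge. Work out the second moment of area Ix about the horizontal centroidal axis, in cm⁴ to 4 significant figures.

Ix ≈ 99.98 cm⁴

Break the section into simple shapes (no overlaps), measuring from the bottom-left corner of the bounding box.
Plate: 28 × 3.5, A = 98 cm², y = 1.75 cm, Ī = 100.042 cm⁴.
Hole 1 (subtracted): ⌀0.8, A = 0.502655 cm², y = 1.75 cm, Ī = 0.0201062 cm⁴.
Hole 2 (subtracted): ⌀0.8, A = 0.502655 cm², y = 1.75 cm, Ī = 0.0201062 cm⁴.
Hole 3 (subtracted): ⌀0.8, A = 0.502655 cm², y = 1.75 cm, Ī = 0.0201062 cm⁴.
By symmetry the centroid is at mid-height, ȳ = 1.75 cm.
All pieces are centred on the horizontal centroidal axis, so I = ΣĪ (holes subtracted) = 99.9813 cm⁴.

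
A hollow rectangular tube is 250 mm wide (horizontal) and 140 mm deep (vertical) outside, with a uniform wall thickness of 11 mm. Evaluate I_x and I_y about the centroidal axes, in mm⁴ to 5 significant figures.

Split into non-overlapping primitives; take the origin at the lower-left of the bounding box.
Outer rectangle: 250 × 140, A = 35 000 mm², y = 70 mm, Ī = 57 166 667 mm⁴.
Inner void (subtracted): 228 × 118, A = 26 904 mm², y = 70 mm, Ī = 31 217 608 mm⁴.
By symmetry the centroid is at mid-height, ȳ = 70 mm.
All pieces are centred on the centroidal x-axis, so I = ΣĪ (holes subtracted) = 25 949 059 mm⁴.
Repeating about the centroidal y-axis gives I_y = 65 743 539 mm⁴.

I_x ≈ 2.5949 × 10⁷ mm⁴, I_y ≈ 6.5744 × 10⁷ mm⁴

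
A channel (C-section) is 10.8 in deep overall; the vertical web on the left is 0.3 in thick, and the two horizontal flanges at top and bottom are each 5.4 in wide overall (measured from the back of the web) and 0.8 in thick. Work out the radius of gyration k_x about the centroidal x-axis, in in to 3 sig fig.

k_x ≈ 4.55 in

Treat the section as a set of non-overlapping primitives; coordinates are from the bounding-box lower-left.
Web: 0.3 × 10.8, A = 3.24 in², y = 5.4 in, Ī = 31.493 in⁴.
Top flange (beyond web): 5.1 × 0.8, A = 4.08 in², y = 10.4 in, Ī = 0.2176 in⁴.
Bottom flange (beyond web): 5.1 × 0.8, A = 4.08 in², y = 0.4 in, Ī = 0.2176 in⁴.
By symmetry the centroid is at mid-height, ȳ = 5.4 in.
Transfer each piece to the centroidal x-axis using Ī + A·d² with d = y − 5.4:
  web: d = 0 in → contributes +31.493 in⁴
  top flange (beyond web): d = 5 in → contributes +102.22 in⁴
  bottom flange (beyond web): d = -5 in → contributes +102.22 in⁴
Total I = 235.93 in⁴.
Radius of gyration: k = √(I/A) = √(235.93 / 11.4) = 4.5492 in.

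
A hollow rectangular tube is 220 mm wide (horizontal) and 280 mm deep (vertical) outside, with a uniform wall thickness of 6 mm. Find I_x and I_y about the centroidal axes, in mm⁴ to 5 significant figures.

Split into non-overlapping primitives; take the origin at the lower-left of the bounding box.
Outer rectangle: 220 × 280, A = 61 600 mm², y = 140 mm, Ī = 402 453 333 mm⁴.
Inner void (subtracted): 208 × 268, A = 55 744 mm², y = 140 mm, Ī = 333 646 421 mm⁴.
By symmetry the centroid is at mid-height, ȳ = 140 mm.
All pieces are centred on the centroidal x-axis, so I = ΣĪ (holes subtracted) = 68 806 912 mm⁴.
Repeating about the centroidal y-axis gives I_y = 47 477 632 mm⁴.

I_x ≈ 6.8807 × 10⁷ mm⁴, I_y ≈ 4.7478 × 10⁷ mm⁴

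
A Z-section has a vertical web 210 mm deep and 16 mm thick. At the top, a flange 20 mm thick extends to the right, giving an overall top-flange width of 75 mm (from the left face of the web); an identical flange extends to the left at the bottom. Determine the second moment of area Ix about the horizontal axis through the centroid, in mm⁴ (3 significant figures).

Ix ≈ 3.37 × 10⁷ mm⁴

Split into non-overlapping primitives; take the origin at the lower-left of the bounding box.
Web: 16 × 210, A = 3 360 mm², y = 105 mm, Ī = 12 348 000 mm⁴.
Top flange (beyond web): 59 × 20, A = 1 180 mm², y = 200 mm, Ī = 39 333 mm⁴.
Bottom flange (beyond web): 59 × 20, A = 1 180 mm², y = 10 mm, Ī = 39 333 mm⁴.
Centroid: ȳ = ΣA·y / ΣA = 105 mm.
Transfer each piece to the horizontal axis through the centroid using Ī + A·d² with d = y − 105:
  web: d = 0 mm → contributes +12 348 000 mm⁴
  top flange (beyond web): d = 95 mm → contributes +10 688 833 mm⁴
  bottom flange (beyond web): d = -95 mm → contributes +10 688 833 mm⁴
Total I = 33 725 667 mm⁴.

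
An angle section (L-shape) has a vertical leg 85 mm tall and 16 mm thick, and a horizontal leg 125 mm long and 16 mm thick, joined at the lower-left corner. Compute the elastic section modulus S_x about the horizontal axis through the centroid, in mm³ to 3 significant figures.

S_x ≈ 2.85 × 10⁴ mm³

Decompose the section into non-overlapping parts with the origin at the bottom-left of its bounding rectangle.
Vertical leg: 16 × 85, A = 1 360 mm², y = 42.5 mm, Ī = 818 833 mm⁴.
Horizontal leg (remainder): 109 × 16, A = 1 744 mm², y = 8 mm, Ī = 37 205 mm⁴.
Centroid: ȳ = ΣA·y / ΣA = 23.116 mm.
Transfer each piece to the horizontal axis through the centroid using Ī + A·d² with d = y − 23.116:
  vertical leg: d = 19.384 mm → contributes +1 329 840 mm⁴
  horizontal leg (remainder): d = -15.116 mm → contributes +435 697 mm⁴
Total I = 1 765 537 mm⁴.
Extreme fibre distance c = 61.884 mm; S = I/c = 28 530 mm³.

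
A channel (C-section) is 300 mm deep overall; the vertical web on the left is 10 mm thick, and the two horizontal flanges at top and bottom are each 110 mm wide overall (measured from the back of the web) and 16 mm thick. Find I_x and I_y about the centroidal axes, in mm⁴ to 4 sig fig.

I_x ≈ 8.709 × 10⁷ mm⁴, I_y ≈ 7.376 × 10⁶ mm⁴

Split into non-overlapping primitives; take the origin at the lower-left of the bounding box.
Web: 10 × 300, A = 3 000 mm², y = 150 mm, Ī = 22 500 000 mm⁴.
Top flange (beyond web): 100 × 16, A = 1 600 mm², y = 292 mm, Ī = 34133.3 mm⁴.
Bottom flange (beyond web): 100 × 16, A = 1 600 mm², y = 8 mm, Ī = 34133.3 mm⁴.
By symmetry the centroid is at mid-height, ȳ = 150 mm.
Transfer each piece to the centroidal x-axis using Ī + A·d² with d = y − 150:
  web: d = 0 mm → contributes +22 500 000 mm⁴
  top flange (beyond web): d = 142 mm → contributes +32 296 533 mm⁴
  bottom flange (beyond web): d = -142 mm → contributes +32 296 533 mm⁴
Total I = 87 093 067 mm⁴.
For the y-axis: x̄ = 33.3871 mm.
Repeating about the centroidal y-axis gives I_y = 7 375 538 mm⁴.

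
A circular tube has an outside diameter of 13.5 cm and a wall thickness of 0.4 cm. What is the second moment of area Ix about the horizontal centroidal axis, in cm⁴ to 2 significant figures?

Treat the section as a set of non-overlapping primitives; coordinates are from the bounding-box lower-left.
Outer circle: ⌀13.5, A = 143.1 cm², y = 6.75 cm, Ī = 1 630 cm⁴.
Bore (subtracted): ⌀12.7, A = 126.7 cm², y = 6.75 cm, Ī = 1 277 cm⁴.
By symmetry the centroid is at mid-height, ȳ = 6.75 cm.
All pieces are centred on the horizontal centroidal axis, so I = ΣĪ (holes subtracted) = 353.5 cm⁴.

Ix ≈ 350 cm⁴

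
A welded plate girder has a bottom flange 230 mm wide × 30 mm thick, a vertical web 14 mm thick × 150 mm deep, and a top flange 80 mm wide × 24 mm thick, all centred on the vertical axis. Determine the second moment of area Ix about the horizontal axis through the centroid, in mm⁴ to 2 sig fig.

Ix ≈ 5.6 × 10⁷ mm⁴

Decompose the section into non-overlapping parts with the origin at the bottom-left of its bounding rectangle.
Bottom plate: 230 × 30, A = 6 900 mm², y = 15 mm, Ī = 517 500 mm⁴.
Web plate: 14 × 150, A = 2 100 mm², y = 105 mm, Ī = 3 937 500 mm⁴.
Top plate: 80 × 24, A = 1 920 mm², y = 192 mm, Ī = 92 160 mm⁴.
Centroid: ȳ = ΣA·y / ΣA = 63.43 mm.
Transfer each piece to the horizontal axis through the centroid using Ī + A·d² with d = y − 63.43:
  bottom plate: d = -48.43 mm → contributes +16 700 253 mm⁴
  web plate: d = 41.57 mm → contributes +7 566 686 mm⁴
  top plate: d = 128.6 mm → contributes +31 830 936 mm⁴
Total I = 56 097 874 mm⁴.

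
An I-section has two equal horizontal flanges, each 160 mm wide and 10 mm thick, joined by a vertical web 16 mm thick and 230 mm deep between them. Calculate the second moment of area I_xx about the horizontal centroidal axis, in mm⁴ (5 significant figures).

Treat the section as a set of non-overlapping primitives; coordinates are from the bounding-box lower-left.
Bottom flange: 160 × 10, A = 1 600 mm², y = 5 mm, Ī = 13333.33 mm⁴.
Web: 16 × 230, A = 3 680 mm², y = 125 mm, Ī = 16 222 667 mm⁴.
Top flange: 160 × 10, A = 1 600 mm², y = 245 mm, Ī = 13333.33 mm⁴.
By symmetry the centroid is at mid-height, ȳ = 125 mm.
Transfer each piece to the horizontal centroidal axis using Ī + A·d² with d = y − 125:
  bottom flange: d = -120 mm → contributes +23 053 333 mm⁴
  web: d = 0 mm → contributes +16 222 667 mm⁴
  top flange: d = 120 mm → contributes +23 053 333 mm⁴
Total I = 62 329 333 mm⁴.

I_xx ≈ 6.2329 × 10⁷ mm⁴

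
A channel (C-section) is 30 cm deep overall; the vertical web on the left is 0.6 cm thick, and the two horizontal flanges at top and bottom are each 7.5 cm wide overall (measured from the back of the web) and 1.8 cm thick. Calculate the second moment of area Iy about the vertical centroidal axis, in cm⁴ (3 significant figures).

Iy ≈ 246 cm⁴

Split into non-overlapping primitives; take the origin at the lower-left of the bounding box.
Web: 0.6 × 30, A = 18 cm², x = 0.3 cm, Ī = 0.54 cm⁴.
Top flange (beyond web): 6.9 × 1.8, A = 12.42 cm², x = 4.05 cm, Ī = 49.276 cm⁴.
Bottom flange (beyond web): 6.9 × 1.8, A = 12.42 cm², x = 4.05 cm, Ī = 49.276 cm⁴.
Centroid: x̄ = ΣA·x / ΣA = 2.4744 cm.
Transfer each piece to the vertical centroidal axis using Ī + A·d² with d = x − 2.4744:
  web: d = -2.1744 cm → contributes +85.642 cm⁴
  top flange (beyond web): d = 1.5756 cm → contributes +80.11 cm⁴
  bottom flange (beyond web): d = 1.5756 cm → contributes +80.11 cm⁴
Total I = 245.86 cm⁴.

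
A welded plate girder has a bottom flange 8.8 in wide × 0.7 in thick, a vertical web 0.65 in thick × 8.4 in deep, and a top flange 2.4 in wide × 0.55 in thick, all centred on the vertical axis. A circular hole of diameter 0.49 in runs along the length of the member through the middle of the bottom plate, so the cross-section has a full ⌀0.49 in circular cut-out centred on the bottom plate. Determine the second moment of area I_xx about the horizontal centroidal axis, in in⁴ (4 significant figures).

I_xx ≈ 147.0 in⁴

Decompose the section into non-overlapping parts with the origin at the bottom-left of its bounding rectangle.
Bottom plate: 8.8 × 0.7, A = 6.16 in², y = 0.35 in, Ī = 0.251533 in⁴.
Web plate: 0.65 × 8.4, A = 5.46 in², y = 4.9 in, Ī = 32.1048 in⁴.
Top plate: 2.4 × 0.55, A = 1.32 in², y = 9.375 in, Ī = 0.033275 in⁴.
Hole (subtracted): ⌀0.49, A = 0.188574 in², y = 0.35 in, Ī = 0.00282979 in⁴.
Centroid: ȳ = ΣA·y / ΣA = 3.2325 in.
Transfer each piece to the horizontal centroidal axis using Ī + A·d² with d = y − 3.2325:
  bottom plate: d = -2.8825 in → contributes +51.4338 in⁴
  web plate: d = 1.6675 in → contributes +47.2866 in⁴
  top plate: d = 6.1425 in → contributes +49.8373 in⁴
  hole: d = -2.8825 in → contributes −1.56966 in⁴
Total I = 146.988 in⁴.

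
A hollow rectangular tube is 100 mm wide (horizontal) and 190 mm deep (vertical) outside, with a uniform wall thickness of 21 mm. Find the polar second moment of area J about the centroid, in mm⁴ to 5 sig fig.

J ≈ 5.4917 × 10⁷ mm⁴

Decompose the section into non-overlapping parts with the origin at the bottom-left of its bounding rectangle.
Outer rectangle: 100 × 190, A = 19 000 mm², y = 95 mm, Ī = 57 158 333 mm⁴.
Inner void (subtracted): 58 × 148, A = 8 584 mm², y = 95 mm, Ī = 15 668 661 mm⁴.
By symmetry the centroid is at mid-height, ȳ = 95 mm.
All pieces are centred on the centroidal x-axis, so I = ΣĪ (holes subtracted) = 41 489 672 mm⁴.
Repeating about the centroidal y-axis gives I_y = 13 426 952 mm⁴.
Polar second moment: J = I_x + I_y = 54 916 624 mm⁴.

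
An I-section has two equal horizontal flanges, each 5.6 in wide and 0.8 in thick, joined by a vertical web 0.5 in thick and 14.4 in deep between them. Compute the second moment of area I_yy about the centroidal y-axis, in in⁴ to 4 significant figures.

Decompose the section into non-overlapping parts with the origin at the bottom-left of its bounding rectangle.
Bottom flange: 5.6 × 0.8, A = 4.48 in², x = 2.8 in, Ī = 11.7077 in⁴.
Web: 0.5 × 14.4, A = 7.2 in², x = 2.8 in, Ī = 0.15 in⁴.
Top flange: 5.6 × 0.8, A = 4.48 in², x = 2.8 in, Ī = 11.7077 in⁴.
By symmetry the centroid is at mid-width, x̄ = 2.8 in.
All pieces are centred on the centroidal y-axis, so I = ΣĪ = 23.5655 in⁴.

I_yy ≈ 23.57 in⁴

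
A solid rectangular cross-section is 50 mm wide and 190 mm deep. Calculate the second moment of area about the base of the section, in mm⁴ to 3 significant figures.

The section: 50 × 190, A = 9 500 mm², y = 95 mm, Ī = 28 579 167 mm⁴.
Transfer it to the bottom edge using Ī + A·d² with d = y − 0:
  the section: d = 95 mm → contributes +114 316 667 mm⁴
Total I = 114 316 667 mm⁴.

I_base ≈ 1.14 × 10⁸ mm⁴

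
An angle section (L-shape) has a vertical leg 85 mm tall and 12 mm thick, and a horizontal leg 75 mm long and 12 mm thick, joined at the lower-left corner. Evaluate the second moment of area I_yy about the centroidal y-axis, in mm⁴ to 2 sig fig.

I_yy ≈ 8.7 × 10⁵ mm⁴

Decompose the section into non-overlapping parts with the origin at the bottom-left of its bounding rectangle.
Vertical leg: 12 × 85, A = 1 020 mm², x = 6 mm, Ī = 12 240 mm⁴.
Horizontal leg (remainder): 63 × 12, A = 756 mm², x = 43.5 mm, Ī = 250 047 mm⁴.
Centroid: x̄ = ΣA·x / ΣA = 21.96 mm.
Transfer each piece to the centroidal y-axis using Ī + A·d² with d = x − 21.96:
  vertical leg: d = -15.96 mm → contributes +272 148 mm⁴
  horizontal leg (remainder): d = 21.54 mm → contributes +600 717 mm⁴
Total I = 872 866 mm⁴.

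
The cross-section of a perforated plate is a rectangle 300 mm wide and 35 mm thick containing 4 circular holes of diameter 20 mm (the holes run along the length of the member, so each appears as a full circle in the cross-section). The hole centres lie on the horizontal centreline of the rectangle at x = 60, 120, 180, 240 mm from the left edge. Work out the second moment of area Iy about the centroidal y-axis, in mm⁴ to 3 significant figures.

Iy ≈ 7.31 × 10⁷ mm⁴

Treat the section as a set of non-overlapping primitives; coordinates are from the bounding-box lower-left.
Plate: 300 × 35, A = 10 500 mm², x = 150 mm, Ī = 78 750 000 mm⁴.
Hole 1 (subtracted): ⌀20, A = 314.16 mm², x = 60 mm, Ī = 7 854 mm⁴.
Hole 2 (subtracted): ⌀20, A = 314.16 mm², x = 120 mm, Ī = 7 854 mm⁴.
Hole 3 (subtracted): ⌀20, A = 314.16 mm², x = 180 mm, Ī = 7 854 mm⁴.
Hole 4 (subtracted): ⌀20, A = 314.16 mm², x = 240 mm, Ī = 7 854 mm⁴.
By symmetry the centroid is at mid-width, x̄ = 150 mm.
Transfer each piece to the centroidal y-axis using Ī + A·d² with d = x − 150:
  plate: d = 0 mm → contributes +78 750 000 mm⁴
  hole 1: d = -90 mm → contributes −2 552 544 mm⁴
  hole 2: d = -30 mm → contributes −290 597 mm⁴
  hole 3: d = 30 mm → contributes −290 597 mm⁴
  hole 4: d = 90 mm → contributes −2 552 544 mm⁴
Total I = 73 063 717 mm⁴.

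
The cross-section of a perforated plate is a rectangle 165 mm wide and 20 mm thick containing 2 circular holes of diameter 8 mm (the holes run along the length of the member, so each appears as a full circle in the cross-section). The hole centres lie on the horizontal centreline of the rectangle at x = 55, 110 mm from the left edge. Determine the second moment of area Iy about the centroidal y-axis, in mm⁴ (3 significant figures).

Treat the section as a set of non-overlapping primitives; coordinates are from the bounding-box lower-left.
Plate: 165 × 20, A = 3 300 mm², x = 82.5 mm, Ī = 7 486 875 mm⁴.
Hole 1 (subtracted): ⌀8, A = 50.265 mm², x = 55 mm, Ī = 201.06 mm⁴.
Hole 2 (subtracted): ⌀8, A = 50.265 mm², x = 110 mm, Ī = 201.06 mm⁴.
By symmetry the centroid is at mid-width, x̄ = 82.5 mm.
Transfer each piece to the centroidal y-axis using Ī + A·d² with d = x − 82.5:
  plate: d = 0 mm → contributes +7 486 875 mm⁴
  hole 1: d = -27.5 mm → contributes −38 214 mm⁴
  hole 2: d = 27.5 mm → contributes −38 214 mm⁴
Total I = 7 410 446 mm⁴.

Iy ≈ 7.41 × 10⁶ mm⁴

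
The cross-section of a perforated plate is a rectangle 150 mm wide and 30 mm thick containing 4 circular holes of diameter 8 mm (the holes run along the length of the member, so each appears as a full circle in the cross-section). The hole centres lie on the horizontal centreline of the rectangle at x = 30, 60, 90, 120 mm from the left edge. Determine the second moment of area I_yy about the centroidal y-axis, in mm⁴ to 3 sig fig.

I_yy ≈ 8.21 × 10⁶ mm⁴

Break the section into simple shapes (no overlaps), measuring from the bottom-left corner of the bounding box.
Plate: 150 × 30, A = 4 500 mm², x = 75 mm, Ī = 8 437 500 mm⁴.
Hole 1 (subtracted): ⌀8, A = 50.265 mm², x = 30 mm, Ī = 201.06 mm⁴.
Hole 2 (subtracted): ⌀8, A = 50.265 mm², x = 60 mm, Ī = 201.06 mm⁴.
Hole 3 (subtracted): ⌀8, A = 50.265 mm², x = 90 mm, Ī = 201.06 mm⁴.
Hole 4 (subtracted): ⌀8, A = 50.265 mm², x = 120 mm, Ī = 201.06 mm⁴.
By symmetry the centroid is at mid-width, x̄ = 75 mm.
Transfer each piece to the centroidal y-axis using Ī + A·d² with d = x − 75:
  plate: d = 0 mm → contributes +8 437 500 mm⁴
  hole 1: d = -45 mm → contributes −101 989 mm⁴
  hole 2: d = -15 mm → contributes −11 511 mm⁴
  hole 3: d = 15 mm → contributes −11 511 mm⁴
  hole 4: d = 45 mm → contributes −101 989 mm⁴
Total I = 8 210 501 mm⁴.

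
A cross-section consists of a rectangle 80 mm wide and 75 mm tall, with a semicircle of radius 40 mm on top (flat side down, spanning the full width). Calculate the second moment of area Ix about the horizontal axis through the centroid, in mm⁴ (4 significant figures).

Break the section into simple shapes (no overlaps), measuring from the bottom-left corner of the bounding box.
Rectangular body: 80 × 75, A = 6 000 mm², y = 37.5 mm, Ī = 2 812 500 mm⁴.
Semicircular cap: semicircle r = 40, A = 2513.27 mm², y = 91.9765 mm, Ī = 280 978 mm⁴.
Centroid: ȳ = ΣA·y / ΣA = 53.5825 mm.
Transfer each piece to the horizontal axis through the centroid using Ī + A·d² with d = y − 53.5825:
  rectangular body: d = -16.0825 mm → contributes +4 364 374 mm⁴
  semicircular cap: d = 38.3941 mm → contributes +3 985 805 mm⁴
Total I = 8 350 179 mm⁴.

Ix ≈ 8.350 × 10⁶ mm⁴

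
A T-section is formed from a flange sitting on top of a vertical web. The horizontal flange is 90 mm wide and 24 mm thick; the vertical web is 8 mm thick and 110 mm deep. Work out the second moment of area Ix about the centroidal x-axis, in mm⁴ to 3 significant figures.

Break the section into simple shapes (no overlaps), measuring from the bottom-left corner of the bounding box.
Flange: 90 × 24, A = 2 160 mm², y = 122 mm, Ī = 103 680 mm⁴.
Web: 8 × 110, A = 880 mm², y = 55 mm, Ī = 887 333 mm⁴.
Centroid: ȳ = ΣA·y / ΣA = 102.61 mm.
Transfer each piece to the centroidal x-axis using Ī + A·d² with d = y − 102.61:
  flange: d = 19.395 mm → contributes +916 177 mm⁴
  web: d = -47.605 mm → contributes +2 881 643 mm⁴
Total I = 3 797 820 mm⁴.

Ix ≈ 3.80 × 10⁶ mm⁴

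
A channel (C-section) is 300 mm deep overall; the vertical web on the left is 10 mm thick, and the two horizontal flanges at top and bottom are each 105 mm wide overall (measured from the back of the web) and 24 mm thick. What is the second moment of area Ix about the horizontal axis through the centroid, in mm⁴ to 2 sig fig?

Ix ≈ 1.1 × 10⁸ mm⁴

Break the section into simple shapes (no overlaps), measuring from the bottom-left corner of the bounding box.
Web: 10 × 300, A = 3 000 mm², y = 150 mm, Ī = 22 500 000 mm⁴.
Top flange (beyond web): 95 × 24, A = 2 280 mm², y = 288 mm, Ī = 109 440 mm⁴.
Bottom flange (beyond web): 95 × 24, A = 2 280 mm², y = 12 mm, Ī = 109 440 mm⁴.
By symmetry the centroid is at mid-height, ȳ = 150 mm.
Transfer each piece to the horizontal axis through the centroid using Ī + A·d² with d = y − 150:
  web: d = 0 mm → contributes +22 500 000 mm⁴
  top flange (beyond web): d = 138 mm → contributes +43 529 760 mm⁴
  bottom flange (beyond web): d = -138 mm → contributes +43 529 760 mm⁴
Total I = 109 559 520 mm⁴.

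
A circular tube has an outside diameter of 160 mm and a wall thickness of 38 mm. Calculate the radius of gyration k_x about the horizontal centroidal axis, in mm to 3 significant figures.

Split into non-overlapping primitives; take the origin at the lower-left of the bounding box.
Outer circle: ⌀160, A = 20 106 mm², y = 80 mm, Ī = 32 169 909 mm⁴.
Bore (subtracted): ⌀84, A = 5541.8 mm², y = 80 mm, Ī = 2 443 920 mm⁴.
By symmetry the centroid is at mid-height, ȳ = 80 mm.
All pieces are centred on the horizontal centroidal axis, so I = ΣĪ (holes subtracted) = 29 725 988 mm⁴.
Radius of gyration: k = √(I/A) = √(29 725 988 / 14 564) = 45.177 mm.

k_x ≈ 45.2 mm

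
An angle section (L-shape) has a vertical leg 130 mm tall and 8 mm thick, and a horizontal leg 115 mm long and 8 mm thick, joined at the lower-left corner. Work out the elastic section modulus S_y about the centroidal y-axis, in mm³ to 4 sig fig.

S_y ≈ 2.792 × 10⁴ mm³

Decompose the section into non-overlapping parts with the origin at the bottom-left of its bounding rectangle.
Vertical leg: 8 × 130, A = 1 040 mm², x = 4 mm, Ī = 5546.67 mm⁴.
Horizontal leg (remainder): 107 × 8, A = 856 mm², x = 61.5 mm, Ī = 816 695 mm⁴.
Centroid: x̄ = ΣA·x / ΣA = 29.9599 mm.
Transfer each piece to the centroidal y-axis using Ī + A·d² with d = x − 29.9599:
  vertical leg: d = -25.9599 mm → contributes +706 421 mm⁴
  horizontal leg (remainder): d = 31.5401 mm → contributes +1 668 224 mm⁴
Total I = 2 374 645 mm⁴.
Extreme fibre distance c = 85.0401 mm; S = I/c = 27923.8 mm³.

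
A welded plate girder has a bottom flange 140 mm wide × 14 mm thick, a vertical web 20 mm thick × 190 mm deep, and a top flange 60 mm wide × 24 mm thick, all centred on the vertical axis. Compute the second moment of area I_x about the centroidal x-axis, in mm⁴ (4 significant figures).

Decompose the section into non-overlapping parts with the origin at the bottom-left of its bounding rectangle.
Bottom plate: 140 × 14, A = 1 960 mm², y = 7 mm, Ī = 32013.3 mm⁴.
Web plate: 20 × 190, A = 3 800 mm², y = 109 mm, Ī = 11 431 667 mm⁴.
Top plate: 60 × 24, A = 1 440 mm², y = 216 mm, Ī = 69 120 mm⁴.
Centroid: ȳ = ΣA·y / ΣA = 102.633 mm.
Transfer each piece to the centroidal x-axis using Ī + A·d² with d = y − 102.633:
  bottom plate: d = -95.6333 mm → contributes +17 957 653 mm⁴
  web plate: d = 6.36667 mm → contributes +11 585 698 mm⁴
  top plate: d = 113.367 mm → contributes +18 576 002 mm⁴
Total I = 48 119 352 mm⁴.

I_x ≈ 4.812 × 10⁷ mm⁴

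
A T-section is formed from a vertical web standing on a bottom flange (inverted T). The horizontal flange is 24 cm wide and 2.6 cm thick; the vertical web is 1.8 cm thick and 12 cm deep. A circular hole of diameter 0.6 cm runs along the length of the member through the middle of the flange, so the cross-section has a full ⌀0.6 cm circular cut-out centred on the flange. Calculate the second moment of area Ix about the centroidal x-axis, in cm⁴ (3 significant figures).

Break the section into simple shapes (no overlaps), measuring from the bottom-left corner of the bounding box.
Flange: 24 × 2.6, A = 62.4 cm², y = 1.3 cm, Ī = 35.152 cm⁴.
Web: 1.8 × 12, A = 21.6 cm², y = 8.6 cm, Ī = 259.2 cm⁴.
Hole (subtracted): ⌀0.6, A = 0.28274 cm², y = 1.3 cm, Ī = 0.0063617 cm⁴.
Centroid: ȳ = ΣA·y / ΣA = 3.1835 cm.
Transfer each piece to the centroidal x-axis using Ī + A·d² with d = y − 3.1835:
  flange: d = -1.8835 cm → contributes +256.52 cm⁴
  web: d = 5.4165 cm → contributes +892.92 cm⁴
  hole: d = -1.8835 cm → contributes −1.0094 cm⁴
Total I = 1148.4 cm⁴.

Ix ≈ 1150 cm⁴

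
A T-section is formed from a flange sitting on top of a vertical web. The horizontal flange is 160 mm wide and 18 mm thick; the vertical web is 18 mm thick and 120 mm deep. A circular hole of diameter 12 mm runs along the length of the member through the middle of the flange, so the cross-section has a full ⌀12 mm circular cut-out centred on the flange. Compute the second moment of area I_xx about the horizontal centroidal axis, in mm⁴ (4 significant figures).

Break the section into simple shapes (no overlaps), measuring from the bottom-left corner of the bounding box.
Flange: 160 × 18, A = 2 880 mm², y = 129 mm, Ī = 77 760 mm⁴.
Web: 18 × 120, A = 2 160 mm², y = 60 mm, Ī = 2 592 000 mm⁴.
Hole (subtracted): ⌀12, A = 113.097 mm², y = 129 mm, Ī = 1017.88 mm⁴.
Centroid: ȳ = ΣA·y / ΣA = 98.7498 mm.
Transfer each piece to the horizontal centroidal axis using Ī + A·d² with d = y − 98.7498:
  flange: d = 30.2502 mm → contributes +2 713 182 mm⁴
  web: d = -38.7498 mm → contributes +5 835 334 mm⁴
  hole: d = 30.2502 mm → contributes −104 511 mm⁴
Total I = 8 444 006 mm⁴.

I_xx ≈ 8.444 × 10⁶ mm⁴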